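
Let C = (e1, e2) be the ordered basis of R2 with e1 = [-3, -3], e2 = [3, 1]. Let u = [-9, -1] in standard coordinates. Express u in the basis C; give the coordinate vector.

[u]_C is the unique c with M c = u, where M has columns e1, e2.
System: -3c_1 + 3c_2 = -9, -3c_1 + c_2 = -1; solving gives c_1 = -1, c_2 = -4.
Check: -e1 - 4e2 = [-9, -1].

[-1, -4]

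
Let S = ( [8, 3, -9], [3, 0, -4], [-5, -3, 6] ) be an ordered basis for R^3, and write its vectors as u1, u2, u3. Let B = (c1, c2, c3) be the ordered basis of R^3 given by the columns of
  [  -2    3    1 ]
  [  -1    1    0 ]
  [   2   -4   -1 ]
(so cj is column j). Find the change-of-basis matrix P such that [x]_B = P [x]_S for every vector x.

[[-2, 1, 2], [1, 1, -1], [1, 2, 2]]

Column j of P is [uj]_B, since P maps S-coordinates to B-coordinates.
Expressing u1 in B: u1 = -2c1 + c2 + c3, so column 1 of P is [-2, 1, 1].
Doing the same for each uj gives P = [[-2, 1, 2], [1, 1, -1], [1, 2, 2]].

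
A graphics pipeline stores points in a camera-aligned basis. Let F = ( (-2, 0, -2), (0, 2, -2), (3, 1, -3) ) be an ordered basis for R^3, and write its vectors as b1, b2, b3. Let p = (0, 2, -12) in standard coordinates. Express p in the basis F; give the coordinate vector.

(3, 0, 2)

We seek scalars with c_1 b1 + ... + c_3 b3 = p; equivalently solve M c = p where the columns of M are b1, ..., b3.
Row-reducing the augmented matrix [M | p] gives c = (3, 0, 2).
Check: 3b1 + 0·b2 + 2b3 = (0, 2, -12).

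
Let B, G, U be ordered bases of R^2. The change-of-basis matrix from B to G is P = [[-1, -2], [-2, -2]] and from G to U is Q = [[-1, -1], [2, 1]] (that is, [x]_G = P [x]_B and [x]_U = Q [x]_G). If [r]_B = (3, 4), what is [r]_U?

Apply P to get G-coordinates (-11, -14), then Q to get U-coordinates.
The result is [r]_U = (25, -36).

(25, -36)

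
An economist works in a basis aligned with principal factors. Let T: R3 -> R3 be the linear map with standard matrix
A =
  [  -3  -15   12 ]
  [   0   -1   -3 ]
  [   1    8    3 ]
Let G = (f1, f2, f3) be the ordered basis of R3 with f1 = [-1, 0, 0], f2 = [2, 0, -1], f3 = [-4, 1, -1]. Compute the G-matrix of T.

With P the matrix whose columns are f1, ..., f3, [T]_G = P^(-1) A P.
Column by column: T(f1) = A f1 = [3, 0, -1]; its G-coordinates [-1, 1, 0] give column 1.
Continuing for each basis vector yields [T]_G = [[-1, 2, 1], [1, -2, -3], [0, 3, 2]].

[[-1, 2, 1], [1, -2, -3], [0, 3, 2]]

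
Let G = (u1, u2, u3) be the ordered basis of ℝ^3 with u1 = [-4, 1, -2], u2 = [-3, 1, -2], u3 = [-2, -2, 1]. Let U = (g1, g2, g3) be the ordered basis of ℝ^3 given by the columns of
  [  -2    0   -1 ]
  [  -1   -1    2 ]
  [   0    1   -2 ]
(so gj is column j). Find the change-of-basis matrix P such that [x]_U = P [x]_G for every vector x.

Take x = uj: its G-coordinates are the j-th standard unit vector, so P e_j — column j of P — equals [uj]_U.
u1 = g1 + 2g2 + 2g3, giving column 1 = [1, 2, 2]; repeating for each j gives P = [[1, 1, 1], [2, 0, 1], [2, 1, 0]].

[[1, 1, 1], [2, 0, 1], [2, 1, 0]]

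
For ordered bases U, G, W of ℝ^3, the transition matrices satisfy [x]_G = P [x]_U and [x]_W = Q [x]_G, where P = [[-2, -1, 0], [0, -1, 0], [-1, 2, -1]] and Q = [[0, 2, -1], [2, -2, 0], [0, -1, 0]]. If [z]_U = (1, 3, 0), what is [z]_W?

Composing the changes, [z]_W = Q P [z]_U.
Q P = [[1, -4, 1], [-4, 0, 0], [0, 1, 0]]; applying this to (1, 3, 0) gives (-11, -4, 3).

(-11, -4, 3)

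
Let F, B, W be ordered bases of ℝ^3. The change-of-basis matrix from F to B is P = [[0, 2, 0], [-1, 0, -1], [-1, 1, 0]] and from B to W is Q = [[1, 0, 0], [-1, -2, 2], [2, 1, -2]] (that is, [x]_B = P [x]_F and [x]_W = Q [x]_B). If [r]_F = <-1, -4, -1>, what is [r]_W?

Apply P to get B-coordinates <-8, 2, -3>, then Q to get W-coordinates.
The result is [r]_W = <-8, -2, -8>.

<-8, -2, -8>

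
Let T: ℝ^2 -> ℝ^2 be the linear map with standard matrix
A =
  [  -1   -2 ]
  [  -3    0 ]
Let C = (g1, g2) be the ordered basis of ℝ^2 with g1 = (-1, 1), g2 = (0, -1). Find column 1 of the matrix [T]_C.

Compute T(g1) = A g1 = (-1, 3) in standard coordinates.
Then write this in C-coordinates: solve for y in y_1 g1 + y_2 g2 = (-1, 3).
This gives y = (1, -2), which is column 1 of [T]_C.

(1, -2)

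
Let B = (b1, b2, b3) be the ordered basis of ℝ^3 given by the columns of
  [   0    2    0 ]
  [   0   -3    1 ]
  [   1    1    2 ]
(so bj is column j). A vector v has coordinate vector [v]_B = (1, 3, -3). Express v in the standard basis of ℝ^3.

(6, -12, -2)

By definition v = b1 + 3b2 - 3b3.
Summing componentwise gives (6, -12, -2).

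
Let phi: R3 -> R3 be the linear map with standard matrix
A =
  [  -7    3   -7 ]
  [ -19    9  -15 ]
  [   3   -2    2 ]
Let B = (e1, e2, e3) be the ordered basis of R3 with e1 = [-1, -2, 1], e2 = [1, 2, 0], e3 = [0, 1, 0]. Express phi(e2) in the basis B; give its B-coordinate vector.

Column 2 of [phi]_B is the B-coordinate vector of phi(e2).
In standard coordinates phi(e2) = A e2 = [-1, -1, -1].
Converting to B: [-1, -1, -1] = -e1 - 2e2 + e3, so the coordinate vector is [-1, -2, 1].

[-1, -2, 1]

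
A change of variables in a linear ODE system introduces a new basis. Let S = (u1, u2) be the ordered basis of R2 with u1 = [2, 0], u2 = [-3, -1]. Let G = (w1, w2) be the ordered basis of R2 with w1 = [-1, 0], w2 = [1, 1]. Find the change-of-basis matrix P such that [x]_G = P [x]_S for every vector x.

[[-2, 2], [0, -1]]

Column j of P is [uj]_G, since P maps S-coordinates to G-coordinates.
Expressing u1 in G: u1 = -2w1 + 0·w2, so column 1 of P is [-2, 0].
Doing the same for each uj gives P = [[-2, 2], [0, -1]].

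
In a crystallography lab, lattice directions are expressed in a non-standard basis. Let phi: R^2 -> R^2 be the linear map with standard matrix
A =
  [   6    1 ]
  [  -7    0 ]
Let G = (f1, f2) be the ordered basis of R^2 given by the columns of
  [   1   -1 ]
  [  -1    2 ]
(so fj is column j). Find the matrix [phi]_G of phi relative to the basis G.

The j-th column of [phi]_G is [phi(fj)]_G.
phi(f1) = A f1 = (5, -7) = 3f1 - 2f2, so column 1 is (3, -2).
Repeating for f2 and assembling the columns gives [[3, -1], [-2, 3]].

[[3, -1], [-2, 3]]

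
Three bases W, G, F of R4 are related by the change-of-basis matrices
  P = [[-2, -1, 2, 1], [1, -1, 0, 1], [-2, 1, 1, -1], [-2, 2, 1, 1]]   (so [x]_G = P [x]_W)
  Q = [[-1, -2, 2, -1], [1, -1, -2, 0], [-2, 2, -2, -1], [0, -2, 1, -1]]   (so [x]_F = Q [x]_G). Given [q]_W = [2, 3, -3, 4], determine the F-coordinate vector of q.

Composing the changes, [q]_F = Q P [q]_W.
Q P = [[-2, 3, -1, -6], [1, -2, 0, 2], [12, -4, -7, 1], [-2, 1, 0, -4]]; applying this to [2, 3, -3, 4] gives [-16, 4, 37, -17].

[-16, 4, 37, -17]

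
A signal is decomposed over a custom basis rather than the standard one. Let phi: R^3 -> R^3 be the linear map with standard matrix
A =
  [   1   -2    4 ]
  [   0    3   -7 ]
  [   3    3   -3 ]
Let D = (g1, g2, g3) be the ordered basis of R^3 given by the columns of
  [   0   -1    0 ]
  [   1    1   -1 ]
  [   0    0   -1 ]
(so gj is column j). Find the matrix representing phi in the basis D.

The j-th column of [phi]_D is [phi(gj)]_D.
phi(g1) = A g1 = [-2, 3, 3] = -2g1 + 2g2 - 3g3, so column 1 is [-2, 2, -3].
Repeating for g2, g3 and assembling the columns gives [[-2, 0, 2], [2, 3, 2], [-3, 0, 0]].

[[-2, 0, 2], [2, 3, 2], [-3, 0, 0]]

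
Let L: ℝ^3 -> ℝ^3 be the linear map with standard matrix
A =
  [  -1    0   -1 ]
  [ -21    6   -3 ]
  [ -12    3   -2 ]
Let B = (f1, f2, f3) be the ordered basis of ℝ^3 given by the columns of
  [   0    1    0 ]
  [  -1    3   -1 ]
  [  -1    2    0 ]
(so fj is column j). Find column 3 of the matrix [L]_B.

[3, 0, 3]

Column 3 of [L]_B is the B-coordinate vector of L(f3).
In standard coordinates L(f3) = A f3 = [0, -6, -3].
Converting to B: [0, -6, -3] = 3f1 + 0·f2 + 3f3, so the coordinate vector is [3, 0, 3].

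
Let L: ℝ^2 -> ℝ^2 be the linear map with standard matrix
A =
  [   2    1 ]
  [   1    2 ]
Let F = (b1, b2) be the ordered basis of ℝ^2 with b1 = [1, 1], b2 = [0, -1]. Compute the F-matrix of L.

With P the matrix whose columns are b1, b2, [L]_F = P^(-1) A P.
Column by column: L(b1) = A b1 = [3, 3]; its F-coordinates [3, 0] give column 1.
Continuing for each basis vector yields [L]_F = [[3, -1], [0, 1]].

[[3, -1], [0, 1]]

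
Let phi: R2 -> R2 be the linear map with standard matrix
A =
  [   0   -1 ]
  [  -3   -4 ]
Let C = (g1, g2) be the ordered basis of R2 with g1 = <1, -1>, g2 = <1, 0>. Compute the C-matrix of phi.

[[-1, 3], [2, -3]]

With P the matrix whose columns are g1, g2, [phi]_C = P^(-1) A P.
Column by column: phi(g1) = A g1 = <1, 1>; its C-coordinates <-1, 2> give column 1.
Continuing for each basis vector yields [phi]_C = [[-1, 3], [2, -3]].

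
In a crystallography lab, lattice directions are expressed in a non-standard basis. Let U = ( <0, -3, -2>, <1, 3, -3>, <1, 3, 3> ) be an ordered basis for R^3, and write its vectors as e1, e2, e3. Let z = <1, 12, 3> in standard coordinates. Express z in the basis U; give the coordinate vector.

<-3, 1, 0>

Write z = c_1 e1 + ... + c_3 e3 and solve for the c_i.
Row-reducing the augmented matrix [M | z] gives c = (-3, 1, 0).
Check: -3e1 + e2 + 0·e3 = <1, 12, 3>.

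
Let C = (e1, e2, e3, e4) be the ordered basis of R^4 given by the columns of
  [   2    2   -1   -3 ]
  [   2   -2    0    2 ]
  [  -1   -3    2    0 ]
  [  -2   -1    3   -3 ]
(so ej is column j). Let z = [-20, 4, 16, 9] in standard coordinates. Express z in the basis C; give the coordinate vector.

[-3, -3, 2, 2]

[z]_C is the unique c with M c = z, where M has columns e1, ..., e4.
Row-reducing the augmented matrix [M | z] gives c = (-3, -3, 2, 2).
Check: -3e1 - 3e2 + 2e3 + 2e4 = [-20, 4, 16, 9].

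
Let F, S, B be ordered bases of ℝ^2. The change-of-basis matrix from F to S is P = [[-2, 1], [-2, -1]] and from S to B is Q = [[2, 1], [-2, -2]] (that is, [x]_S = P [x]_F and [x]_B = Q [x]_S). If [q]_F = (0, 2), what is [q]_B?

Composing the changes, [q]_B = Q P [q]_F.
Q P = [[-6, 1], [8, 0]]; applying this to (0, 2) gives (2, 0).

(2, 0)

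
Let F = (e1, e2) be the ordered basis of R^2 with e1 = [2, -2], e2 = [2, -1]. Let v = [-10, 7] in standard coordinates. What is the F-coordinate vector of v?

[v]_F is the unique c with M c = v, where M has columns e1, e2.
System: 2c_1 + 2c_2 = -10, -2c_1 - c_2 = 7; solving gives c_1 = -2, c_2 = -3.
Check: -2e1 - 3e2 = [-10, 7].

[-2, -3]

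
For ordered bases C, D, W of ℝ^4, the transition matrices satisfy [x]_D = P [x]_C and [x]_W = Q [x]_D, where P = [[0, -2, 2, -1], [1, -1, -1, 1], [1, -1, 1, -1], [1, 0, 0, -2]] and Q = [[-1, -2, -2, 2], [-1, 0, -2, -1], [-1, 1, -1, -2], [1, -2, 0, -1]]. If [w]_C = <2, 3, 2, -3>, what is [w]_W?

<19, -17, -27, 5>

Apply P to get D-coordinates <1, -6, 4, 8>, then Q to get W-coordinates.
The result is [w]_W = <19, -17, -27, 5>.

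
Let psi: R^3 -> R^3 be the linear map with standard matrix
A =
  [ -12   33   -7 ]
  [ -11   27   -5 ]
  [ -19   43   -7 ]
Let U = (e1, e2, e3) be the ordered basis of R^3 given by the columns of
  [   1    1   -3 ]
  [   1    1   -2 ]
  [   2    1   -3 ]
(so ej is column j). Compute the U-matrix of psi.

With P the matrix whose columns are e1, ..., e3, [psi]_U = P^(-1) A P.
Column by column: psi(e1) = A e1 = <7, 6, 10>; its U-coordinates <3, 1, -1> give column 1.
Continuing for each basis vector yields [psi]_U = [[3, 3, 1], [1, 2, -1], [-1, -3, 3]].

[[3, 3, 1], [1, 2, -1], [-1, -3, 3]]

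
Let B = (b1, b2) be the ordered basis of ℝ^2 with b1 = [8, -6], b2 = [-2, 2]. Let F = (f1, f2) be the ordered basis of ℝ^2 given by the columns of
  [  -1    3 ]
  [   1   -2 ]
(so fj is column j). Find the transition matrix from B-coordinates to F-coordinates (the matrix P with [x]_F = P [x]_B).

Let M have columns bj and N have columns fj. Then for every x, N [x]_F = x = M [x]_B, so P = N^(-1) M.
Since det N = -1, N^(-1) has integer entries; multiplying gives P = [[-2, 2], [2, 0]].

[[-2, 2], [2, 0]]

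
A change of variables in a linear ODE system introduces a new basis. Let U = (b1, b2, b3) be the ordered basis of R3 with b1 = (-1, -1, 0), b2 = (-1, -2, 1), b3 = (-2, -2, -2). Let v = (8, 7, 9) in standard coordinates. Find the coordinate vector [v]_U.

Write v = c_1 b1 + ... + c_3 b3 and solve for the c_i.
Solving this 3x3 system gives c = (-1, 1, -4).
Check: -b1 + b2 - 4b3 = (8, 7, 9).

(-1, 1, -4)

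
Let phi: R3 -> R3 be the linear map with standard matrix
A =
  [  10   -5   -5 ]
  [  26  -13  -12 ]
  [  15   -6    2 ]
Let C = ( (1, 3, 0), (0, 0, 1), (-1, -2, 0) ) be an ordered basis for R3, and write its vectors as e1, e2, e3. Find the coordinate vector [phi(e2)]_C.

Compute phi(e2) = A e2 = (-5, -12, 2) in standard coordinates.
Then write this in C-coordinates: solve for y in y_1 e1 + ... + y_3 e3 = (-5, -12, 2).
This gives y = (-2, 2, 3), which is column 2 of [phi]_C.

(-2, 2, 3)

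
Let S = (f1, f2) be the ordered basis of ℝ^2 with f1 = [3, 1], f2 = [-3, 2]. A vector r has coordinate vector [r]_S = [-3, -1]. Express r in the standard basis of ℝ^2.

[-6, -5]

The coordinates say r = -3f1 - f2; adding the scaled basis vectors gives [-6, -5].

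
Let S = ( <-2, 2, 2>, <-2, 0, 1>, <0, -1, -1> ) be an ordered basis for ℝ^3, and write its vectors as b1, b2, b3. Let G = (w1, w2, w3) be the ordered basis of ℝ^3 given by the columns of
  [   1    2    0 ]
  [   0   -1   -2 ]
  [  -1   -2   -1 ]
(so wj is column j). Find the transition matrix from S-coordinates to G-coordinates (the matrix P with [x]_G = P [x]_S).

Column j of P is [bj]_G, since P maps S-coordinates to G-coordinates.
Expressing b1 in G: b1 = 2w1 - 2w2 + 0·w3, so column 1 of P is <2, -2, 0>.
Doing the same for each bj gives P = [[2, 2, 2], [-2, -2, -1], [0, 1, 1]].

[[2, 2, 2], [-2, -2, -1], [0, 1, 1]]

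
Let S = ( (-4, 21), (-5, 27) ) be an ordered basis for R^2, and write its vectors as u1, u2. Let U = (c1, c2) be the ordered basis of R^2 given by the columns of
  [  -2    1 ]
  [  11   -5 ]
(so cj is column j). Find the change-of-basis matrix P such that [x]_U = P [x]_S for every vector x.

[[1, 2], [-2, -1]]

Column j of P is [uj]_U, since P maps S-coordinates to U-coordinates.
Expressing u1 in U: u1 = c1 - 2c2, so column 1 of P is (1, -2).
Doing the same for each uj gives P = [[1, 2], [-2, -1]].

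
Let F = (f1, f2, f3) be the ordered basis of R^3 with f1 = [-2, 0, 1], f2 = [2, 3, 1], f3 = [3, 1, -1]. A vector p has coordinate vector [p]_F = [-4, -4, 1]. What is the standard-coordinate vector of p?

[3, -11, -9]

p = M [p]_F, where M has columns f1, ..., f3.
Carrying out the matrix-vector product, p = [3, -11, -9].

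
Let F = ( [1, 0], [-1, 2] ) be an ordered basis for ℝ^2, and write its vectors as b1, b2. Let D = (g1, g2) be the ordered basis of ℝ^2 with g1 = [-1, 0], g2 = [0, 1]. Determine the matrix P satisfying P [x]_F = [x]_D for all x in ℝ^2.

Take x = bj: its F-coordinates are the j-th standard unit vector, so P e_j — column j of P — equals [bj]_D.
b1 = -g1 + 0·g2, giving column 1 = [-1, 0]; repeating for each j gives P = [[-1, 1], [0, 2]].

[[-1, 1], [0, 2]]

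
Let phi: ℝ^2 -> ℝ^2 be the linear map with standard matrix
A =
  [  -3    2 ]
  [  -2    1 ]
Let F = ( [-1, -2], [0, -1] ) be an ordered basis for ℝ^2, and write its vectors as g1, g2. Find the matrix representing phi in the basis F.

With P the matrix whose columns are g1, g2, [phi]_F = P^(-1) A P.
Column by column: phi(g1) = A g1 = [-1, 0]; its F-coordinates [1, -2] give column 1.
Continuing for each basis vector yields [phi]_F = [[1, 2], [-2, -3]].

[[1, 2], [-2, -3]]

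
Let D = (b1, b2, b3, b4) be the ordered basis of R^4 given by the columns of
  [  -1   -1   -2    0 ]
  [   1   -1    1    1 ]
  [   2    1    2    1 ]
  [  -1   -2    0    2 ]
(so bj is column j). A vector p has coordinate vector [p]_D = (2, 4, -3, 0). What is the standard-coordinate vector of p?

(0, -5, 2, -10)

The coordinates say p = 2b1 + 4b2 - 3b3 + 0·b4; adding the scaled basis vectors gives (0, -5, 2, -10).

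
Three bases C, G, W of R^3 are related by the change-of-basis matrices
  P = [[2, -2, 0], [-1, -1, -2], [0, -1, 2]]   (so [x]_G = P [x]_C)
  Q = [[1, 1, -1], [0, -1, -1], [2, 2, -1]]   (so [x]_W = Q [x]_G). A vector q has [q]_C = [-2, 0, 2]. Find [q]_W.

First [q]_G = P [q]_C = [-4, -2, 4].
Then [q]_W = Q [q]_G = [-10, -2, -16].

[-10, -2, -16]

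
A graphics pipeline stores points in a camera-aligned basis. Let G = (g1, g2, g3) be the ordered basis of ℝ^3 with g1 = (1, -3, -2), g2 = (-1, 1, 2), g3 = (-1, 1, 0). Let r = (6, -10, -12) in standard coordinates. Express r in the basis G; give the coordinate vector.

(2, -4, 0)

We seek scalars with c_1 g1 + ... + c_3 g3 = r; equivalently solve M c = r where the columns of M are g1, ..., g3.
Row-reducing the augmented matrix [M | r] gives c = (2, -4, 0).
Check: 2g1 - 4g2 + 0·g3 = (6, -10, -12).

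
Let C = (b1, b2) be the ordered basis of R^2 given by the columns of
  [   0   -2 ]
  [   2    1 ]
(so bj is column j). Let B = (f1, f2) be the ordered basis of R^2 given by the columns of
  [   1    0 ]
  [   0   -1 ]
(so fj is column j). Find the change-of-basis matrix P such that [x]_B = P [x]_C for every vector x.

Take x = bj: its C-coordinates are the j-th standard unit vector, so P e_j — column j of P — equals [bj]_B.
b1 = 0·f1 - 2f2, giving column 1 = [0, -2]; repeating for each j gives P = [[0, -2], [-2, -1]].

[[0, -2], [-2, -1]]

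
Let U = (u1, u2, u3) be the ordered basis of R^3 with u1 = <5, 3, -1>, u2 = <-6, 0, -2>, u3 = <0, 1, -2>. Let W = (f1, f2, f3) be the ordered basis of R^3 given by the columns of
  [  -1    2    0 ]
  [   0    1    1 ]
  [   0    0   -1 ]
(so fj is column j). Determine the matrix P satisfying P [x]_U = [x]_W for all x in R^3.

[[-1, 2, -2], [2, -2, -1], [1, 2, 2]]

Let M have columns uj and N have columns fj. Then for every x, N [x]_W = x = M [x]_U, so P = N^(-1) M.
Since det N = 1, N^(-1) has integer entries; multiplying gives P = [[-1, 2, -2], [2, -2, -1], [1, 2, 2]].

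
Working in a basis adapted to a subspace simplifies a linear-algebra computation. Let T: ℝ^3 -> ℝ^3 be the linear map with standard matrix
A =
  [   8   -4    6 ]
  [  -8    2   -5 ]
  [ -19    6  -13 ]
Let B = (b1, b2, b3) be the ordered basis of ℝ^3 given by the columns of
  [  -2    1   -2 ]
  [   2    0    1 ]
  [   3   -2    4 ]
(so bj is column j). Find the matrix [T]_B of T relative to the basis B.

Let P have columns b1, ..., b3. Then [T]_B = P^(-1) A P.
Here det P = -1, so P^(-1) is integer; computing A P first and then P^(-1)(A P) gives [[1, 1, 0], [2, -2, 0], [3, 0, -2]].

[[1, 1, 0], [2, -2, 0], [3, 0, -2]]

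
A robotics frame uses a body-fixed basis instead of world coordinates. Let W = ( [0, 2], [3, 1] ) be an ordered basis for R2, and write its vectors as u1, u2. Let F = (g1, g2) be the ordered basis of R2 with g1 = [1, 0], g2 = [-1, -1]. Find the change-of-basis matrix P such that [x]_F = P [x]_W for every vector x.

[[-2, 2], [-2, -1]]

Take x = uj: its W-coordinates are the j-th standard unit vector, so P e_j — column j of P — equals [uj]_F.
u1 = -2g1 - 2g2, giving column 1 = [-2, -2]; repeating for each j gives P = [[-2, 2], [-2, -1]].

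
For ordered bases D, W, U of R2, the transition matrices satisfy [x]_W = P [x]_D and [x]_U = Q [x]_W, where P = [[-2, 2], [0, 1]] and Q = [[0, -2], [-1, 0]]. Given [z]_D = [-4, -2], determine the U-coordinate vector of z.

Composing the changes, [z]_U = Q P [z]_D.
Q P = [[0, -2], [2, -2]]; applying this to [-4, -2] gives [4, -4].

[4, -4]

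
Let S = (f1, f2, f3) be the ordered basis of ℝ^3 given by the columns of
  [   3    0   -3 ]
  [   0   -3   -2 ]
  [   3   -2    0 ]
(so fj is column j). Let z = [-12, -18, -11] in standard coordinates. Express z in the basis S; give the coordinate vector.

Write z = c_1 f1 + ... + c_3 f3 and solve for the c_i.
Solving this 3x3 system gives c = (-1, 4, 3).
Check: -f1 + 4f2 + 3f3 = [-12, -18, -11].

[-1, 4, 3]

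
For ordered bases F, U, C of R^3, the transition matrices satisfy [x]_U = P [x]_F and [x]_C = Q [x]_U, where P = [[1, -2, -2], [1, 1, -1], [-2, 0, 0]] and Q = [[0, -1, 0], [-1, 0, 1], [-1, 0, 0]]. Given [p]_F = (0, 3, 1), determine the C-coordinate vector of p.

Apply P to get U-coordinates (-8, 2, 0), then Q to get C-coordinates.
The result is [p]_C = (-2, 8, 8).

(-2, 8, 8)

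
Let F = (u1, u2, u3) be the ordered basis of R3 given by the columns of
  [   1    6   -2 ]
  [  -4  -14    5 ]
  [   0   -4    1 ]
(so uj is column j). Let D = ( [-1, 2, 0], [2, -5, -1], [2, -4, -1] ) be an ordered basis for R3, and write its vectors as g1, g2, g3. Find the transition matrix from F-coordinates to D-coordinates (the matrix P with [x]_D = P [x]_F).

[[-1, 2, 0], [2, 2, -1], [-2, 2, 0]]

Take x = uj: its F-coordinates are the j-th standard unit vector, so P e_j — column j of P — equals [uj]_D.
u1 = -g1 + 2g2 - 2g3, giving column 1 = [-1, 2, -2]; repeating for each j gives P = [[-1, 2, 0], [2, 2, -1], [-2, 2, 0]].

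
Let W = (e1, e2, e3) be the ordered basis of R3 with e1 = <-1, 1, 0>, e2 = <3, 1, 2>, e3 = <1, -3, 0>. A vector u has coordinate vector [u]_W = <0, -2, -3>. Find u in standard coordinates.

u = M [u]_W, where M has columns e1, ..., e3.
Carrying out the matrix-vector product, u = <-9, 7, -4>.

<-9, 7, -4>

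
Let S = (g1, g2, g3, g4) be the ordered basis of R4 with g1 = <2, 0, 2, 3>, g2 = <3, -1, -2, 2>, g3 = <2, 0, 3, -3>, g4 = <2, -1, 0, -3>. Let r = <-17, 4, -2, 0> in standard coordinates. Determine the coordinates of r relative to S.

<-1, -3, -2, -1>

[r]_S is the unique c with M c = r, where M has columns g1, ..., g4.
Row-reducing the augmented matrix [M | r] gives c = (-1, -3, -2, -1).
Check: -g1 - 3g2 - 2g3 - g4 = <-17, 4, -2, 0>.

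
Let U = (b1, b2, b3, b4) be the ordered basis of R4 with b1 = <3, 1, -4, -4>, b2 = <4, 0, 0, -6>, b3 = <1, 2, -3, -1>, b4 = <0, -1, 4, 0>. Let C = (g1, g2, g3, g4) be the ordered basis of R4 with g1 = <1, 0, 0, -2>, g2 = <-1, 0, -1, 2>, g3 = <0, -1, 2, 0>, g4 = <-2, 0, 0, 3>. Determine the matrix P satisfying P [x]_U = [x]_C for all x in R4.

[[1, 0, -2, -2], [2, 0, -1, -2], [-1, 0, -2, 1], [-2, -2, -1, 0]]

Column j of P is [bj]_C, since P maps U-coordinates to C-coordinates.
Expressing b1 in C: b1 = g1 + 2g2 - g3 - 2g4, so column 1 of P is <1, 2, -1, -2>.
Doing the same for each bj gives P = [[1, 0, -2, -2], [2, 0, -1, -2], [-1, 0, -2, 1], [-2, -2, -1, 0]].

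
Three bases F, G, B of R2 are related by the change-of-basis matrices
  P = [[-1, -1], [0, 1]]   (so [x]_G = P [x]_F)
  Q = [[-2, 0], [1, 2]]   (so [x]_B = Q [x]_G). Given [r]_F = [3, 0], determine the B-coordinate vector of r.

Composing the changes, [r]_B = Q P [r]_F.
Q P = [[2, 2], [-1, 1]]; applying this to [3, 0] gives [6, -3].

[6, -3]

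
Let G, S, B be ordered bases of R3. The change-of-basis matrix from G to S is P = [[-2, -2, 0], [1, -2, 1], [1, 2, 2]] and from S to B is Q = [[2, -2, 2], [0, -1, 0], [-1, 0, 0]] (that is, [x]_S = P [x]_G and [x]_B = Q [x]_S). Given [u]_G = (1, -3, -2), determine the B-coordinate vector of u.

(-20, -5, -4)

Composing the changes, [u]_B = Q P [u]_G.
Q P = [[-4, 4, 2], [-1, 2, -1], [2, 2, 0]]; applying this to (1, -3, -2) gives (-20, -5, -4).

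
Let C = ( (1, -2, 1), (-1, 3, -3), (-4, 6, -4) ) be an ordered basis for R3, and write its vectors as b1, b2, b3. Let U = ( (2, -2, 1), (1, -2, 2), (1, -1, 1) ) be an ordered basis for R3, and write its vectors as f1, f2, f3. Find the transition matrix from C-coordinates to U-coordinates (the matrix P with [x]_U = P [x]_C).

[[1, 0, -2], [1, -2, -2], [-2, 1, 2]]

Take x = bj: its C-coordinates are the j-th standard unit vector, so P e_j — column j of P — equals [bj]_U.
b1 = f1 + f2 - 2f3, giving column 1 = (1, 1, -2); repeating for each j gives P = [[1, 0, -2], [1, -2, -2], [-2, 1, 2]].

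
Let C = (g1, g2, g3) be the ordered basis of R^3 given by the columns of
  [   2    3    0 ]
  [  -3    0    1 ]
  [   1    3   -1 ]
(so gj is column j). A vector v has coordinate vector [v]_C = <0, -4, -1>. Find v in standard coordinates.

<-12, -1, -11>

By definition v = 0·g1 - 4g2 - g3.
Summing componentwise gives <-12, -1, -11>.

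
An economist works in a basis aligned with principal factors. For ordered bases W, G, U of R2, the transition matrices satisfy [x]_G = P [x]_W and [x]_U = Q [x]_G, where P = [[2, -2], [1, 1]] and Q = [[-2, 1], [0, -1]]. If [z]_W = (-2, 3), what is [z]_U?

First [z]_G = P [z]_W = (-10, 1).
Then [z]_U = Q [z]_G = (21, -1).

(21, -1)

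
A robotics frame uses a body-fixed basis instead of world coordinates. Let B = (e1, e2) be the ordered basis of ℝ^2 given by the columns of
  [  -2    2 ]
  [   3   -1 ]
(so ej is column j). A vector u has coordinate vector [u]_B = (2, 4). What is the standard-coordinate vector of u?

By definition u = 2e1 + 4e2.
Summing componentwise gives (4, 2).

(4, 2)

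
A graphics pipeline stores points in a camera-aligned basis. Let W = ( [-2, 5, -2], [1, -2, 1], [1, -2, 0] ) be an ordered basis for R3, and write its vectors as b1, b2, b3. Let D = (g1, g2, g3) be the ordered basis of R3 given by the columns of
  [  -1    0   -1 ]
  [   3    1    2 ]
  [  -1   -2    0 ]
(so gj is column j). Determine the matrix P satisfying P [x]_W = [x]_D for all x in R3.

[[0, 1, 0], [1, -1, 0], [2, -2, -1]]

Let M have columns bj and N have columns gj. Then for every x, N [x]_D = x = M [x]_W, so P = N^(-1) M.
Since det N = 1, N^(-1) has integer entries; multiplying gives P = [[0, 1, 0], [1, -1, 0], [2, -2, -1]].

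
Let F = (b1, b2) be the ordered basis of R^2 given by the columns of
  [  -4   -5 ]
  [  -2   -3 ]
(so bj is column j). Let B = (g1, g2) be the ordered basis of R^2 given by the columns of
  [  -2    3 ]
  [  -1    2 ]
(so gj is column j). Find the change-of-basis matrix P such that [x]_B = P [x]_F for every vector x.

[[2, 1], [0, -1]]

Take x = bj: its F-coordinates are the j-th standard unit vector, so P e_j — column j of P — equals [bj]_B.
b1 = 2g1 + 0·g2, giving column 1 = [2, 0]; repeating for each j gives P = [[2, 1], [0, -1]].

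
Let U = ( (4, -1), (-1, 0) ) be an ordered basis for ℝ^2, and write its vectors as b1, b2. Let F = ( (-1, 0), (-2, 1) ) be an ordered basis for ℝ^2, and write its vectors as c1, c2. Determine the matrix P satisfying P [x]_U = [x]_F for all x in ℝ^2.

Take x = bj: its U-coordinates are the j-th standard unit vector, so P e_j — column j of P — equals [bj]_F.
b1 = -2c1 - c2, giving column 1 = (-2, -1); repeating for each j gives P = [[-2, 1], [-1, 0]].

[[-2, 1], [-1, 0]]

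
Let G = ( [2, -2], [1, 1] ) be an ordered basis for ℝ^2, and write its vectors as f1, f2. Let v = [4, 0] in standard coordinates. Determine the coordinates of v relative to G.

We seek scalars with c_1 f1 + c_2 f2 = v; equivalently solve M c = v where the columns of M are f1, f2.
System: 2c_1 + c_2 = 4, -2c_1 + c_2 = 0; solving gives c_1 = 1, c_2 = 2.
Check: f1 + 2f2 = [4, 0].

[1, 2]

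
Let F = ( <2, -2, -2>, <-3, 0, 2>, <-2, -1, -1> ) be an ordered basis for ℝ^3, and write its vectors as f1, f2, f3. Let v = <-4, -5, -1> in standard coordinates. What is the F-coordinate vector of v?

<2, 2, 1>

We seek scalars with c_1 f1 + ... + c_3 f3 = v; equivalently solve M c = v where the columns of M are f1, ..., f3.
Solving this 3x3 system gives c = (2, 2, 1).
Check: 2f1 + 2f2 + f3 = <-4, -5, -1>.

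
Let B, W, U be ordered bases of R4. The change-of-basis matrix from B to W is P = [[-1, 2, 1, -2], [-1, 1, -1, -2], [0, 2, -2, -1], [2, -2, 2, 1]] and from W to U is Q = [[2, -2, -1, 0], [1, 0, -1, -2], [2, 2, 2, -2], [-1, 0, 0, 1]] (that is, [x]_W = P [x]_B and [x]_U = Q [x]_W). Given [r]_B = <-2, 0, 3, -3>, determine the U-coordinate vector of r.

Composing the changes, [r]_U = Q P [r]_B.
Q P = [[0, 0, 6, 1], [-5, 4, -1, -3], [-8, 14, -8, -12], [3, -4, 1, 3]]; applying this to <-2, 0, 3, -3> gives <15, 16, 28, -12>.

<15, 16, 28, -12>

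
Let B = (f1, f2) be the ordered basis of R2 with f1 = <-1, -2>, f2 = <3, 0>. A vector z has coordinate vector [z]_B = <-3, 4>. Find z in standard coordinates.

The coordinates say z = -3f1 + 4f2; adding the scaled basis vectors gives <15, 6>.

<15, 6>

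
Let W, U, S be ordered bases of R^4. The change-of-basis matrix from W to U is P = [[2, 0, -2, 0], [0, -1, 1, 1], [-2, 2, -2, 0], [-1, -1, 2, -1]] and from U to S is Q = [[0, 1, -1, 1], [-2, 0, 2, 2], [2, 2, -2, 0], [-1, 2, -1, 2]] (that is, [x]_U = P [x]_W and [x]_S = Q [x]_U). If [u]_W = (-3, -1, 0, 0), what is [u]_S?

First [u]_U = P [u]_W = (-6, 1, 4, 4).
Then [u]_S = Q [u]_U = (1, 28, -18, 12).

(1, 28, -18, 12)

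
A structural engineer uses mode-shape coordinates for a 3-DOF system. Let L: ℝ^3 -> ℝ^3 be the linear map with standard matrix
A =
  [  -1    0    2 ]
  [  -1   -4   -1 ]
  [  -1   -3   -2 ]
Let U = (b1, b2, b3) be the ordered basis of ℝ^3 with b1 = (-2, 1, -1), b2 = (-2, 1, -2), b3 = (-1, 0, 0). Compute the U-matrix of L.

[[-1, 3, 3], [0, -3, -2], [2, 2, -3]]

With P the matrix whose columns are b1, ..., b3, [L]_U = P^(-1) A P.
Column by column: L(b1) = A b1 = (0, -1, 1); its U-coordinates (-1, 0, 2) give column 1.
Continuing for each basis vector yields [L]_U = [[-1, 3, 3], [0, -3, -2], [2, 2, -3]].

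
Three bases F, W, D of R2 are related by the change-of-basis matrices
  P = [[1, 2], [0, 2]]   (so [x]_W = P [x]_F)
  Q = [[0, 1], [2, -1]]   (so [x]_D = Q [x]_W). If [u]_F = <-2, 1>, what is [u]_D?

<2, -2>

Composing the changes, [u]_D = Q P [u]_F.
Q P = [[0, 2], [2, 2]]; applying this to <-2, 1> gives <2, -2>.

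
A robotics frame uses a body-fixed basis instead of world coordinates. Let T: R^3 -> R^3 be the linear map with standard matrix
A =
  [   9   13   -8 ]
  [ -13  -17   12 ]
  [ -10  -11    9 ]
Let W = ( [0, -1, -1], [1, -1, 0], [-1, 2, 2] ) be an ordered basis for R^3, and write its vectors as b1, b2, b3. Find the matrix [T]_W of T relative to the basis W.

[[2, 1, -2], [-3, -3, 3], [2, 1, 2]]

The j-th column of [T]_W is [T(bj)]_W.
T(b1) = A b1 = [-5, 5, 2] = 2b1 - 3b2 + 2b3, so column 1 is [2, -3, 2].
Repeating for b2, b3 and assembling the columns gives [[2, 1, -2], [-3, -3, 3], [2, 1, 2]].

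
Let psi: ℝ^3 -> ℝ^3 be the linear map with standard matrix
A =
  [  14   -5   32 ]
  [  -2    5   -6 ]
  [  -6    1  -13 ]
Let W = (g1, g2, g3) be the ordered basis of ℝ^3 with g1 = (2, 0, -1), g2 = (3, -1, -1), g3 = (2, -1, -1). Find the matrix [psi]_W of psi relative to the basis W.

[[1, 1, -3], [-2, 3, 1], [0, 2, 2]]

With P the matrix whose columns are g1, ..., g3, [psi]_W = P^(-1) A P.
Column by column: psi(g1) = A g1 = (-4, 2, 1); its W-coordinates (1, -2, 0) give column 1.
Continuing for each basis vector yields [psi]_W = [[1, 1, -3], [-2, 3, 1], [0, 2, 2]].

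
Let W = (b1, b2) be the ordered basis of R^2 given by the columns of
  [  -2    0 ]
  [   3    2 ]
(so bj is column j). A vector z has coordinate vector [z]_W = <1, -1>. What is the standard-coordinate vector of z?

z = M [z]_W, where M has columns b1, b2.
Carrying out the matrix-vector product, z = <-2, 1>.

<-2, 1>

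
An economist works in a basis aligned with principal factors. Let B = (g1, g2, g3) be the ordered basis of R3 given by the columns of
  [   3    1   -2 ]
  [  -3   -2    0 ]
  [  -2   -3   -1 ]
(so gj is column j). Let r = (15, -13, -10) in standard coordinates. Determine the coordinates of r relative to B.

(3, 2, -2)

Write r = c_1 g1 + ... + c_3 g3 and solve for the c_i.
Row-reducing the augmented matrix [M | r] gives c = (3, 2, -2).
Check: 3g1 + 2g2 - 2g3 = (15, -13, -10).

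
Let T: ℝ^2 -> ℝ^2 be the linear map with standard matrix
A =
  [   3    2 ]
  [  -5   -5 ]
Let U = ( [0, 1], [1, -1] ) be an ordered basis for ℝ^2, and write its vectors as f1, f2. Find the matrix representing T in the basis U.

[[-3, 1], [2, 1]]

With P the matrix whose columns are f1, f2, [T]_U = P^(-1) A P.
Column by column: T(f1) = A f1 = [2, -5]; its U-coordinates [-3, 2] give column 1.
Continuing for each basis vector yields [T]_U = [[-3, 1], [2, 1]].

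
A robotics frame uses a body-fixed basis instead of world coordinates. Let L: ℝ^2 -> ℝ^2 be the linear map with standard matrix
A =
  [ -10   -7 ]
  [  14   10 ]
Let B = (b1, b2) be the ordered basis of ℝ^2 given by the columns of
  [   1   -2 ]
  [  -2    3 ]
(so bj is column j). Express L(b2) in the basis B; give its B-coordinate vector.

Compute L(b2) = A b2 = <-1, 2> in standard coordinates.
Then write this in B-coordinates: solve for y in y_1 b1 + y_2 b2 = <-1, 2>.
This gives y = <-1, 0>, which is column 2 of [L]_B.

<-1, 0>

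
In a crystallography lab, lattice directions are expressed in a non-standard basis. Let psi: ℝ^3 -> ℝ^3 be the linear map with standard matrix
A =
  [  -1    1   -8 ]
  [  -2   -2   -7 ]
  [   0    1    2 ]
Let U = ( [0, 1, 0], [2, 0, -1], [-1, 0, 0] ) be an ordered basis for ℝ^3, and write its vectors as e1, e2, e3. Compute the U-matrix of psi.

Let P have columns e1, ..., e3. Then [psi]_U = P^(-1) A P.
Here det P = 1, so P^(-1) is integer; computing A P first and then P^(-1)(A P) gives [[-2, 3, 2], [-1, 2, 0], [-3, -2, -1]].

[[-2, 3, 2], [-1, 2, 0], [-3, -2, -1]]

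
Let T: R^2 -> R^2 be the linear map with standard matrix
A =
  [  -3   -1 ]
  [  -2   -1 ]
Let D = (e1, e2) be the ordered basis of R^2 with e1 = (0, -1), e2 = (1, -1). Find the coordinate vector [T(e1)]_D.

(-2, 1)

Compute T(e1) = A e1 = (1, 1) in standard coordinates.
Then write this in D-coordinates: solve for y in y_1 e1 + y_2 e2 = (1, 1).
This gives y = (-2, 1), which is column 1 of [T]_D.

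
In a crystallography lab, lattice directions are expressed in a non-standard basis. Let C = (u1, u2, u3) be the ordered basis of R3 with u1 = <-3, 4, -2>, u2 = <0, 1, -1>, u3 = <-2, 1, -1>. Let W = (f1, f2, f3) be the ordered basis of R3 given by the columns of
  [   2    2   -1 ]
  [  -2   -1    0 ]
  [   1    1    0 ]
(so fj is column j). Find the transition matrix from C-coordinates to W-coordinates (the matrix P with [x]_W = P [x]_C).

[[-2, 0, 0], [0, -1, -1], [-1, -2, 0]]

Take x = uj: its C-coordinates are the j-th standard unit vector, so P e_j — column j of P — equals [uj]_W.
u1 = -2f1 + 0·f2 - f3, giving column 1 = <-2, 0, -1>; repeating for each j gives P = [[-2, 0, 0], [0, -1, -1], [-1, -2, 0]].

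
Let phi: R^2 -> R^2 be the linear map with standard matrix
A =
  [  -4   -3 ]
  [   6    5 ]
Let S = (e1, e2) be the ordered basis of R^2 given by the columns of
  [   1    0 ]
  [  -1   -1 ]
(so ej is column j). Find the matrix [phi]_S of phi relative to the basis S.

[[-1, 3], [0, 2]]

The j-th column of [phi]_S is [phi(ej)]_S.
phi(e1) = A e1 = <-1, 1> = -e1 + 0·e2, so column 1 is <-1, 0>.
Repeating for e2 and assembling the columns gives [[-1, 3], [0, 2]].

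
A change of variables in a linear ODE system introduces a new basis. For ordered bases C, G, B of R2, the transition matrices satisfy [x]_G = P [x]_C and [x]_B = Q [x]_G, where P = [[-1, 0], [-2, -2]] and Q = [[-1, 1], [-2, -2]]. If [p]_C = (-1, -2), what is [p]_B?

Composing the changes, [p]_B = Q P [p]_C.
Q P = [[-1, -2], [6, 4]]; applying this to (-1, -2) gives (5, -14).

(5, -14)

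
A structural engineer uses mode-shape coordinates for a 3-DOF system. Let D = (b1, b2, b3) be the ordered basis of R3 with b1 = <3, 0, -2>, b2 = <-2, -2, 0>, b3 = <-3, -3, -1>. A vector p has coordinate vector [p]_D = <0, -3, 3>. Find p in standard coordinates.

<-3, -3, -3>

By definition p = 0·b1 - 3b2 + 3b3.
Summing componentwise gives <-3, -3, -3>.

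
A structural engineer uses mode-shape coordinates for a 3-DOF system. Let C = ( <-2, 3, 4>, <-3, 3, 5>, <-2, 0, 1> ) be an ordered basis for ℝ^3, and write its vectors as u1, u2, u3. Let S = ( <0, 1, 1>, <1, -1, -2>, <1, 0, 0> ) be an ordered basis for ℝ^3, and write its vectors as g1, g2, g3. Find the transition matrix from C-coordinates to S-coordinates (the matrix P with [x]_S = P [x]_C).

Let M have columns uj and N have columns gj. Then for every x, N [x]_S = x = M [x]_C, so P = N^(-1) M.
Since det N = -1, N^(-1) has integer entries; multiplying gives P = [[2, 1, -1], [-1, -2, -1], [-1, -1, -1]].

[[2, 1, -1], [-1, -2, -1], [-1, -1, -1]]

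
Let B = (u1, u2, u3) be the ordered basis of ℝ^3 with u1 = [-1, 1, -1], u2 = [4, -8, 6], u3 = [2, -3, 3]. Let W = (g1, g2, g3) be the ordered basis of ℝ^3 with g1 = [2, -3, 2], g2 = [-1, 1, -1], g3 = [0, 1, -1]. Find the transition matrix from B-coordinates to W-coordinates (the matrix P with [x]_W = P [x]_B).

Column j of P is [uj]_W, since P maps B-coordinates to W-coordinates.
Expressing u1 in W: u1 = 0·g1 + g2 + 0·g3, so column 1 of P is [0, 1, 0].
Doing the same for each uj gives P = [[0, 2, 0], [1, 0, -2], [0, -2, -1]].

[[0, 2, 0], [1, 0, -2], [0, -2, -1]]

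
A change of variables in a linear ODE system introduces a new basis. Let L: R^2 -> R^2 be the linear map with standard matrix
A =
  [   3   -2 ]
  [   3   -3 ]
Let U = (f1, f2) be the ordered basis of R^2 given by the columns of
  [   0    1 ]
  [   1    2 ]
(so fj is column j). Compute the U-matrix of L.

With P the matrix whose columns are f1, f2, [L]_U = P^(-1) A P.
Column by column: L(f1) = A f1 = [-2, -3]; its U-coordinates [1, -2] give column 1.
Continuing for each basis vector yields [L]_U = [[1, -1], [-2, -1]].

[[1, -1], [-2, -1]]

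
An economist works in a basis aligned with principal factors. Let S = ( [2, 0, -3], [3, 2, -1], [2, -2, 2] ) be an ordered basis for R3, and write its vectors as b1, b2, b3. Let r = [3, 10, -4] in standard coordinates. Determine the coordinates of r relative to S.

[-1, 3, -2]

We seek scalars with c_1 b1 + ... + c_3 b3 = r; equivalently solve M c = r where the columns of M are b1, ..., b3.
Gaussian elimination on [M | r] yields c = (-1, 3, -2).
Check: -b1 + 3b2 - 2b3 = [3, 10, -4].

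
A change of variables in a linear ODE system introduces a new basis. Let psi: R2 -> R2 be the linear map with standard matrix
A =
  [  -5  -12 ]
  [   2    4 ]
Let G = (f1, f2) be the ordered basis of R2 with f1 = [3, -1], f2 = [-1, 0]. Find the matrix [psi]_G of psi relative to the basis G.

The j-th column of [psi]_G is [psi(fj)]_G.
psi(f1) = A f1 = [-3, 2] = -2f1 - 3f2, so column 1 is [-2, -3].
Repeating for f2 and assembling the columns gives [[-2, 2], [-3, 1]].

[[-2, 2], [-3, 1]]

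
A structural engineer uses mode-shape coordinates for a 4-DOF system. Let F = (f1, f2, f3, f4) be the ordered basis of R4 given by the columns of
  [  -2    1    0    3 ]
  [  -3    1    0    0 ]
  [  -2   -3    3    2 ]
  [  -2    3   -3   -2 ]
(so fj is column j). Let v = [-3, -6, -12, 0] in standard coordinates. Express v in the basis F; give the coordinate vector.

[3, 3, 1, 0]

[v]_F is the unique c with M c = v, where M has columns f1, ..., f4.
Gaussian elimination on [M | v] yields c = (3, 3, 1, 0).
Check: 3f1 + 3f2 + f3 + 0·f4 = [-3, -6, -12, 0].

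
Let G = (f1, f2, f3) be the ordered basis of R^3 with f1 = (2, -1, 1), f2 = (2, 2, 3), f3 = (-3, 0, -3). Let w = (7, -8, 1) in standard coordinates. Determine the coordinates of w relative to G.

We seek scalars with c_1 f1 + ... + c_3 f3 = w; equivalently solve M c = w where the columns of M are f1, ..., f3.
Row-reducing the augmented matrix [M | w] gives c = (4, -2, -1).
Check: 4f1 - 2f2 - f3 = (7, -8, 1).

(4, -2, -1)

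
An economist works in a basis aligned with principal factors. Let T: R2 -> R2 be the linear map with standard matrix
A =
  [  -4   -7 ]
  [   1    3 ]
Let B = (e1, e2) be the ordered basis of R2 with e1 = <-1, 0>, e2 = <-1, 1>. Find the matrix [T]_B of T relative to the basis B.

[[-3, 1], [-1, 2]]

The j-th column of [T]_B is [T(ej)]_B.
T(e1) = A e1 = <4, -1> = -3e1 - e2, so column 1 is <-3, -1>.
Repeating for e2 and assembling the columns gives [[-3, 1], [-1, 2]].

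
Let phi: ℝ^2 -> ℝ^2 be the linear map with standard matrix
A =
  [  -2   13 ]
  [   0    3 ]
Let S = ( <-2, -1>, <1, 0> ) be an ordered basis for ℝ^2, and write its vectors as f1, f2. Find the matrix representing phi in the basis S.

The j-th column of [phi]_S is [phi(fj)]_S.
phi(f1) = A f1 = <-9, -3> = 3f1 - 3f2, so column 1 is <3, -3>.
Repeating for f2 and assembling the columns gives [[3, 0], [-3, -2]].

[[3, 0], [-3, -2]]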